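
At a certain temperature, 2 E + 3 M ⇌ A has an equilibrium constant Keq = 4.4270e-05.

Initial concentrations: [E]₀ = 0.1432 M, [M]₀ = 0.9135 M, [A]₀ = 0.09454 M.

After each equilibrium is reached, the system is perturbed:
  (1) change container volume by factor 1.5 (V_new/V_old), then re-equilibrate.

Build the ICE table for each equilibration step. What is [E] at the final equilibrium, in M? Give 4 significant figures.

[E]_eq = 0.2215 M

Q₀ = 6.048 vs Keq = 4.4270e-05 ⇒ Q>K, reverse
Step 1:
                   E          M          A
  Initial     0.1432     0.9135    0.09454
  Change      0.1891     0.2836   -0.09453
  Equil       0.3323      1.197 8.3842e-06
  solve Keq expr → x = -0.09453; check Q = 4.4270e-05
Then change container volume by factor 1.5 (V_new/V_old).
Step 2:
                   E          M          A
  Initial     0.2215     0.7981 5.5894e-06
  Change  8.9704e-06 1.3456e-05 -4.4852e-06
  Equil       0.2215     0.7981 1.1042e-06
  solve Keq expr → x = -4.4852e-06; check Q = 4.4270e-05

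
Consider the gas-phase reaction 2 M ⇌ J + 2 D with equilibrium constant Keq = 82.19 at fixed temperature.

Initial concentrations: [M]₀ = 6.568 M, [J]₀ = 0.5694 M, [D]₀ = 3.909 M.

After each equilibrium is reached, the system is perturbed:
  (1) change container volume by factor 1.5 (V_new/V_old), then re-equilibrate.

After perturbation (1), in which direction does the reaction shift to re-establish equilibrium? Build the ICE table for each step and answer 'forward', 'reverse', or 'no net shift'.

Q₀ = 0.2017 vs Keq = 82.19 ⇒ Q<K, forward
Step 1:
                    M           J           D
  init          6.568      0.5694       3.909
  Δ            -4.885       2.442       4.885
  eq            1.683       3.012       8.794
  solve Keq expr → x = 2.442; check Q = 82.19
Then change container volume by factor 1.5 (V_new/V_old).
Step 2:
                    M           J           D
  init          1.122       2.008       5.862
  Δ           -0.1618     0.08092      0.1618
  eq           0.9604       2.089       6.024
  solve Keq expr → x = 0.08092; check Q = 82.19

Direction: forward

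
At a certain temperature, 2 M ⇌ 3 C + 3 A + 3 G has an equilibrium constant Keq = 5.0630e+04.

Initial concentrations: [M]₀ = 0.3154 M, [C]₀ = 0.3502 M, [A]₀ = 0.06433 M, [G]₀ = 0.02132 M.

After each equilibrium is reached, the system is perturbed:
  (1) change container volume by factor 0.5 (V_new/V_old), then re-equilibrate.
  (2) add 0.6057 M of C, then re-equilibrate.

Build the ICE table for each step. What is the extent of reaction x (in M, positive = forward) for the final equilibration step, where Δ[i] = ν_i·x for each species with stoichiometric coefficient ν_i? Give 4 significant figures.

x = -0.002717 M

Q₀ = 1.1139e-09 vs Keq = 5.0630e+04 ⇒ Q<K, forward
Step 1:
                   M          C          A          G
  Initial     0.3154     0.3502    0.06433    0.02132
  Change     -0.3149     0.4724     0.4724     0.4724
  Equil   4.5238e-04     0.8226     0.5368     0.4937
  solve Keq expr → x = 0.1575; check Q = 5.0630e+04
Then change container volume by factor 0.5 (V_new/V_old).
Step 2:
                   M          C          A          G
  Initial 9.0476e-04      1.645      1.074     0.9875
  Change    0.008823   -0.01323   -0.01323   -0.01323
  Equil     0.009728      1.632       1.06     0.9742
  solve Keq expr → x = -0.004411; check Q = 5.0630e+04
Then add 0.6057 M of C.
Step 3:
                   M          C          A          G
  Initial   0.009728      2.238       1.06     0.9742
  Change    0.005434  -0.008151  -0.008151  -0.008151
  Equil      0.01516       2.23      1.052     0.9661
  solve Keq expr → x = -0.002717; check Q = 5.0630e+04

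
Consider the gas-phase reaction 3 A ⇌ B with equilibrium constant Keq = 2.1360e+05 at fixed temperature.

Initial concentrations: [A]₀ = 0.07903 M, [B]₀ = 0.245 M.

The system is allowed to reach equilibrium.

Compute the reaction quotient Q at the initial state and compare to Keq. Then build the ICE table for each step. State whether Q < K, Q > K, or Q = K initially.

Q₀ = 496.4; Q < K (proceeds forward)

Q₀ = 496.4 vs Keq = 2.1360e+05 ⇒ Q<K, forward
Step 1:
                   A          B
  I          0.07903      0.245
  C         -0.06825    0.02275
  E          0.01078     0.2677
  solve Keq expr → x = 0.02275; check Q = 2.1360e+05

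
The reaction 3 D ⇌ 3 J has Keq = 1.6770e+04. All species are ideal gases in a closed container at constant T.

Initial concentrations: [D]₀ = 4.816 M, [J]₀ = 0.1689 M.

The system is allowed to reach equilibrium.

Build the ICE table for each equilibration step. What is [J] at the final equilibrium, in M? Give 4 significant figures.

Q₀ = 4.3135e-05 vs Keq = 1.6770e+04 ⇒ Q<K, forward
Step 1:
                  D         J
  init        4.816    0.1689
  Δ          -4.629     4.629
  eq         0.1874     4.797
  solve Keq expr → x = 1.543; check Q = 1.6770e+04

[J]_eq = 4.797 M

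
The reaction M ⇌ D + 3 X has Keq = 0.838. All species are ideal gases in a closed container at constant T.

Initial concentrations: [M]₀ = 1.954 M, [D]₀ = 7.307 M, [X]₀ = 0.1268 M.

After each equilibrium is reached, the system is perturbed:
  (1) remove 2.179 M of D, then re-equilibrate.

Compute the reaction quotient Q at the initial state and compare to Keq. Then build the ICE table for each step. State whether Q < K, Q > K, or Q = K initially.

Q₀ = 0.007624; Q < K (proceeds forward)

Q₀ = 0.007624 vs Keq = 0.838 ⇒ Q<K, forward
Step 1:
                  M         D         X
  I           1.954     7.307    0.1268
  C         -0.1534    0.1534    0.4602
  E           1.801      7.46     0.587
  solve Keq expr → x = 0.1534; check Q = 0.838
Then remove 2.179 M of D.
Step 2:
                  M         D         X
  I           1.801     5.281     0.587
  C        -0.02264   0.02264   0.06792
  E           1.778     5.304    0.6549
  solve Keq expr → x = 0.02264; check Q = 0.838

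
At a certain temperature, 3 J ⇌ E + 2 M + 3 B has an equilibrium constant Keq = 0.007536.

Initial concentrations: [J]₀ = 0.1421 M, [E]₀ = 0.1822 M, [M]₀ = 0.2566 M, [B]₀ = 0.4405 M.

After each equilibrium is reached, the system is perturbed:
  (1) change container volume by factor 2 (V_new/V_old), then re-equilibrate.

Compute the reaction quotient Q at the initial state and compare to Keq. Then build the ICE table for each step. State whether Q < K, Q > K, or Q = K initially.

Q₀ = 0.3574; Q > K (proceeds reverse)

Q₀ = 0.3574 vs Keq = 0.007536 ⇒ Q>K, reverse
Step 1:
                   J          E          M          B
  Initial     0.1421     0.1822     0.2566     0.4405
  Change      0.1224   -0.04079   -0.08159    -0.1224
  Equil       0.2645     0.1414      0.175     0.3181
  solve Keq expr → x = -0.04079; check Q = 0.007536
Then change container volume by factor 2 (V_new/V_old).
Step 2:
                   J          E          M          B
  Initial     0.1322     0.0707    0.08751     0.1591
  Change    -0.03396    0.01132    0.02264    0.03396
  Equil      0.09829    0.08202     0.1101      0.193
  solve Keq expr → x = 0.01132; check Q = 0.007536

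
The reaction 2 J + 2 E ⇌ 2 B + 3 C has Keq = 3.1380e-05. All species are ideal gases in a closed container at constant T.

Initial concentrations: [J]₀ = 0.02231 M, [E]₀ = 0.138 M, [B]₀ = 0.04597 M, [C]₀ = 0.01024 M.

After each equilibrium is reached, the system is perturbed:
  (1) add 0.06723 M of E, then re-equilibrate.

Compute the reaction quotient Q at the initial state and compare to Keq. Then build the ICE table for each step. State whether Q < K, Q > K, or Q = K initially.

Q₀ = 2.3938e-04; Q > K (proceeds reverse)

Q₀ = 2.3938e-04 vs Keq = 3.1380e-05 ⇒ Q>K, reverse
Step 1:
                    J           E           B           C
  Initial     0.02231       0.138     0.04597     0.01024
  Change     0.002852    0.002852   -0.002852   -0.004277
  Equil       0.02516      0.1409     0.04312    0.005963
  solve Keq expr → x = -0.001426; check Q = 3.1380e-05
Then add 0.06723 M of E.
Step 2:
                    J           E           B           C
  Initial     0.02516      0.2081     0.04312    0.005963
  Change  -9.6053e-04 -9.6053e-04  9.6053e-04    0.001441
  Equil        0.0242      0.2071     0.04408    0.007403
  solve Keq expr → x = 4.8026e-04; check Q = 3.1380e-05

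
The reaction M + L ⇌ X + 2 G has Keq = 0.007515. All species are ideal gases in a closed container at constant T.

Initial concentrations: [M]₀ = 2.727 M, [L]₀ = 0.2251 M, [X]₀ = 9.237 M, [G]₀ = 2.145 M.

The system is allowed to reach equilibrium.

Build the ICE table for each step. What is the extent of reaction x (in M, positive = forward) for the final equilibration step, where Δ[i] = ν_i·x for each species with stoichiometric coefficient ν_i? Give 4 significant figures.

Q₀ = 69.23 vs Keq = 0.007515 ⇒ Q>K, reverse
Step 1:
                  M         L         X         G
  Initial     2.727    0.2251     9.237     2.145
  Change      1.039     1.039    -1.039    -2.079
  Equil       3.766     1.265     8.198   0.06608
  solve Keq expr → x = -1.039; check Q = 0.007515

x = -1.039 M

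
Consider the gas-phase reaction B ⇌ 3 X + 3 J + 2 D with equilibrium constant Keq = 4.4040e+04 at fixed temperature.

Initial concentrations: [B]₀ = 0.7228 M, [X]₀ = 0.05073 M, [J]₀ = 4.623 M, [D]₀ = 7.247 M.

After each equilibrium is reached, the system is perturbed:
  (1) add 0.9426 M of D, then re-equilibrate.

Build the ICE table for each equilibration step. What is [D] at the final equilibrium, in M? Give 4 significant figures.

Q₀ = 0.9373 vs Keq = 4.4040e+04 ⇒ Q<K, forward
Step 1:
                    B           X           J           D
  Initial      0.7228     0.05073       4.623       7.247
  Change      -0.3551       1.065       1.065      0.7101
  Equil        0.3677       1.116       5.688       7.957
  solve Keq expr → x = 0.3551; check Q = 4.4040e+04
Then add 0.9426 M of D.
Step 2:
                    B           X           J           D
  Initial      0.3677       1.116       5.688         8.9
  Change      0.01728    -0.05185    -0.05185    -0.03457
  Equil         0.385       1.064       5.636       8.865
  solve Keq expr → x = -0.01728; check Q = 4.4040e+04

[D]_eq = 8.865 M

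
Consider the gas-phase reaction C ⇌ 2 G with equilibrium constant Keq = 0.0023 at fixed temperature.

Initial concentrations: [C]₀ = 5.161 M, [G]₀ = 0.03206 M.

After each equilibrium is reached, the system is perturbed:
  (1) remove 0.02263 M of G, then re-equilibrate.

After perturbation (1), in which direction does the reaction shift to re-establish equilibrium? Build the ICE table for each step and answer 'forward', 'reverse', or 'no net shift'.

Direction: forward

Q₀ = 1.9916e-04 vs Keq = 0.0023 ⇒ Q<K, forward
Step 1:
                    C           G
  Initial       5.161     0.03206
  Change     -0.03824     0.07649
  Equil         5.123      0.1085
  solve Keq expr → x = 0.03824; check Q = 0.0023
Then remove 0.02263 M of G.
Step 2:
                    C           G
  Initial       5.123     0.08592
  Change     -0.01126     0.02251
  Equil         5.112      0.1084
  solve Keq expr → x = 0.01126; check Q = 0.0023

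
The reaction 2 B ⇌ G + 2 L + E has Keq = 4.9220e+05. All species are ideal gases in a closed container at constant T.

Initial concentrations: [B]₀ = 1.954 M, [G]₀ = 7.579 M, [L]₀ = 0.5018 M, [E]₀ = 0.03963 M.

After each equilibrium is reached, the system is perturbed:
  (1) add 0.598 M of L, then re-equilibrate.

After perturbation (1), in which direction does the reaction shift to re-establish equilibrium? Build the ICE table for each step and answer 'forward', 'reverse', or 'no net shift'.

Direction: reverse

Q₀ = 0.01981 vs Keq = 4.9220e+05 ⇒ Q<K, forward
Step 1:
                  B         G         L         E
  init        1.954     7.579    0.5018   0.03963
  Δ          -1.944    0.9719     1.944    0.9719
  eq        0.01025     8.551     2.446     1.012
  solve Keq expr → x = 0.9719; check Q = 4.9220e+05
Then add 0.598 M of L.
Step 2:
                  B         G         L         E
  init      0.01025     8.551     3.044     1.012
  Δ        0.002488 -0.001244 -0.002488 -0.001244
  eq        0.01274      8.55     3.041      1.01
  solve Keq expr → x = -0.001244; check Q = 4.9220e+05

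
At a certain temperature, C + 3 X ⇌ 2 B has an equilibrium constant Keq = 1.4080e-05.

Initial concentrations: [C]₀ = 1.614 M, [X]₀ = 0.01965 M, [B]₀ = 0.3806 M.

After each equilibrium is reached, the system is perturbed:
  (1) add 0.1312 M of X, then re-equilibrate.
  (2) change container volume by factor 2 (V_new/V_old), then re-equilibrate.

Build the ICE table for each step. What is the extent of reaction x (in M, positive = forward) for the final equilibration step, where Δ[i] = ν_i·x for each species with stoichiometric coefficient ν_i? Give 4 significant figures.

Q₀ = 1.1829e+04 vs Keq = 1.4080e-05 ⇒ Q>K, reverse
Step 1:
                  C         X         B
  I           1.614   0.01965    0.3806
  C          0.1892    0.5675   -0.3783
  E           1.803    0.5871  0.002267
  solve Keq expr → x = -0.1892; check Q = 1.4080e-05
Then add 0.1312 M of X.
Step 2:
                  C         X         B
  I           1.803    0.7183  0.002267
  C       -3.9643e-04 -0.001189 7.9287e-04
  E           1.803    0.7172   0.00306
  solve Keq expr → x = 3.9643e-04; check Q = 1.4080e-05
Then change container volume by factor 2 (V_new/V_old).
Step 3:
                  C         X         B
  I          0.9014    0.3586   0.00153
  C       3.8057e-04  0.001142 -7.6114e-04
  E          0.9018    0.3597 7.6877e-04
  solve Keq expr → x = -3.8057e-04; check Q = 1.4080e-05

x = -3.8057e-04 M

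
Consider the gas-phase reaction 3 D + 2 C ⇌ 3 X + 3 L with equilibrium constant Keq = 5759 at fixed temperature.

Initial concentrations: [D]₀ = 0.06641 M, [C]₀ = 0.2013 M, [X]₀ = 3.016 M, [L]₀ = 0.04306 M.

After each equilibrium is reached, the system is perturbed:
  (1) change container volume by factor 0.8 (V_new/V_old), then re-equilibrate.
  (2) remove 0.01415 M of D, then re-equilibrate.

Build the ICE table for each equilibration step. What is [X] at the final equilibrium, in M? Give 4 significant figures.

Q₀ = 184.6 vs Keq = 5759 ⇒ Q<K, forward
Step 1:
                   D          C          X          L
  I          0.06641     0.2013      3.016    0.04306
  C         -0.02856   -0.01904    0.02856    0.02856
  E          0.03785     0.1823      3.045    0.07162
  solve Keq expr → x = 0.009521; check Q = 5759
Then change container volume by factor 0.8 (V_new/V_old).
Step 2:
                   D          C          X          L
  I          0.04731     0.2278      3.806    0.08953
  C         0.002176   0.001451  -0.002176  -0.002176
  E          0.04948     0.2293      3.804    0.08735
  solve Keq expr → x = -7.2535e-04; check Q = 5759
Then remove 0.01415 M of D.
Step 3:
                   D          C          X          L
  I          0.03533     0.2293      3.804    0.08735
  C          0.00851   0.005673   -0.00851   -0.00851
  E          0.04384     0.2349      3.795    0.07885
  solve Keq expr → x = -0.002837; check Q = 5759

[X]_eq = 3.795 M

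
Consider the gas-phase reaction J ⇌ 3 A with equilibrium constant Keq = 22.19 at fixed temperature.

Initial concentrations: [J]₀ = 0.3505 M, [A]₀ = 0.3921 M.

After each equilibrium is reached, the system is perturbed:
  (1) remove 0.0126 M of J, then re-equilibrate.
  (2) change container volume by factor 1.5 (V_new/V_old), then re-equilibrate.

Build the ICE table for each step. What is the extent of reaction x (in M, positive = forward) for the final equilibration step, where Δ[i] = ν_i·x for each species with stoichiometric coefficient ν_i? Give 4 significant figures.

Q₀ = 0.172 vs Keq = 22.19 ⇒ Q<K, forward
Step 1:
                  J         A
  Initial    0.3505    0.3921
  Change    -0.2714    0.8142
  Equil      0.0791     1.206
  solve Keq expr → x = 0.2714; check Q = 22.19
Then remove 0.0126 M of J.
Step 2:
                  J         A
  Initial    0.0665     1.206
  Change   0.007982  -0.02395
  Equil     0.07449     1.182
  solve Keq expr → x = -0.007982; check Q = 22.19
Then change container volume by factor 1.5 (V_new/V_old).
Step 3:
                  J         A
  Initial   0.04966    0.7882
  Change   -0.02167     0.065
  Equil     0.02799    0.8532
  solve Keq expr → x = 0.02167; check Q = 22.19

x = 0.02167 M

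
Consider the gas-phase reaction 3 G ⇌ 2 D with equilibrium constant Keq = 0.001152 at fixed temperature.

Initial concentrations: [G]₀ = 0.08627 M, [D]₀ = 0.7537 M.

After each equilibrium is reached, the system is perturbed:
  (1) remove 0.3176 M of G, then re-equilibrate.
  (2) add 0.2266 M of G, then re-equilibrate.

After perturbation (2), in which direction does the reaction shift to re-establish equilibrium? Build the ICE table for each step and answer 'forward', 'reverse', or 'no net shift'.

Direction: forward

Q₀ = 884.7 vs Keq = 0.001152 ⇒ Q>K, reverse
Step 1:
                  G         D
  Initial   0.08627    0.7537
  Change      1.067   -0.7116
  Equil       1.154   0.04206
  solve Keq expr → x = -0.3558; check Q = 0.001152
Then remove 0.3176 M of G.
Step 2:
                  G         D
  Initial    0.8361   0.04206
  Change    0.02258  -0.01505
  Equil      0.8587   0.02701
  solve Keq expr → x = -0.007527; check Q = 0.001152
Then add 0.2266 M of G.
Step 3:
                  G         D
  Initial     1.085   0.02701
  Change    -0.0158   0.01053
  Equil        1.07   0.03754
  solve Keq expr → x = 0.005266; check Q = 0.001152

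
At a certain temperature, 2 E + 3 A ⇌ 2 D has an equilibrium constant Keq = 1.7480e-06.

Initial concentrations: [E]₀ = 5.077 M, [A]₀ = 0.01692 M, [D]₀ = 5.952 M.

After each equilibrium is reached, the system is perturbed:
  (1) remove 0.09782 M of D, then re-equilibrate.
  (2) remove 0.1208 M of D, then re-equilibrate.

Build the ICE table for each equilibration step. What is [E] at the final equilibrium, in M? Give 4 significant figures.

Q₀ = 2.8373e+05 vs Keq = 1.7480e-06 ⇒ Q>K, reverse
Step 1:
                  E         A         D
  Initial     5.077   0.01692     5.952
  Change      5.606      8.41    -5.606
  Equil       10.68     8.427    0.3455
  solve Keq expr → x = -2.803; check Q = 1.7480e-06
Then remove 0.09782 M of D.
Step 2:
                  E         A         D
  Initial     10.68     8.427    0.2477
  Change   -0.08707   -0.1306   0.08707
  Equil        10.6     8.296    0.3348
  solve Keq expr → x = 0.04353; check Q = 1.7480e-06
Then remove 0.1208 M of D.
Step 3:
                  E         A         D
  Initial      10.6     8.296     0.214
  Change    -0.1078   -0.1616    0.1078
  Equil       10.49     8.134    0.3217
  solve Keq expr → x = 0.05388; check Q = 1.7480e-06

[E]_eq = 10.49 M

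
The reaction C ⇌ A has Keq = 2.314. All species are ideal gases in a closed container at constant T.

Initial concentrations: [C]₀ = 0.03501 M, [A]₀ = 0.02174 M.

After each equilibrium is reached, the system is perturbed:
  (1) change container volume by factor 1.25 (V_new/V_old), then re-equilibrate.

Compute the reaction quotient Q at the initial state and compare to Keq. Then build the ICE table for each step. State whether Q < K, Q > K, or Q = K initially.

Q₀ = 0.621 vs Keq = 2.314 ⇒ Q<K, forward
Step 1:
                  C         A
  I         0.03501   0.02174
  C        -0.01789   0.01789
  E         0.01712   0.03963
  solve Keq expr → x = 0.01789; check Q = 2.314
Then change container volume by factor 1.25 (V_new/V_old).
Step 2:
                  C         A
  I          0.0137    0.0317
  C               0         0
  E          0.0137    0.0317
  solve Keq expr → x = 0; check Q = 2.314

Q₀ = 0.621; Q < K (proceeds forward)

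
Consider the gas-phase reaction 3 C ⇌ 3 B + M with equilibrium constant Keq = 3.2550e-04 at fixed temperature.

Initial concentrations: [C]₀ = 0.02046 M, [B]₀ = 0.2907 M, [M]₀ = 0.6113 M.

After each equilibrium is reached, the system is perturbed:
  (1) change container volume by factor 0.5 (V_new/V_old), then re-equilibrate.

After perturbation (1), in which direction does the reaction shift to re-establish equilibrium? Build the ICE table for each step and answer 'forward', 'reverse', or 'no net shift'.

Direction: reverse

Q₀ = 1753 vs Keq = 3.2550e-04 ⇒ Q>K, reverse
Step 1:
                    C           B           M
  Initial     0.02046      0.2907      0.6113
  Change       0.2662     -0.2662    -0.08874
  Equil        0.2867     0.02448      0.5226
  solve Keq expr → x = -0.08874; check Q = 3.2550e-04
Then change container volume by factor 0.5 (V_new/V_old).
Step 2:
                    C           B           M
  Initial      0.5734     0.04897       1.045
  Change     0.009423   -0.009423   -0.003141
  Equil        0.5828     0.03954       1.042
  solve Keq expr → x = -0.003141; check Q = 3.2550e-04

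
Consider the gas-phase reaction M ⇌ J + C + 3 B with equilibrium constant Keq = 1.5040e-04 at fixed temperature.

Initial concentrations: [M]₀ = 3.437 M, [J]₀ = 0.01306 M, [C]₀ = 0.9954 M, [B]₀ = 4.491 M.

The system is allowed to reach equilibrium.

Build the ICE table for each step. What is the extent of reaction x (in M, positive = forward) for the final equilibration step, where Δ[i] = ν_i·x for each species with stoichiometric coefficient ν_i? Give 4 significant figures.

x = -0.01305 M

Q₀ = 0.3426 vs Keq = 1.5040e-04 ⇒ Q>K, reverse
Step 1:
                   M          J          C          B
  I            3.437    0.01306     0.9954      4.491
  C          0.01305   -0.01305   -0.01305   -0.03916
  E             3.45 5.9868e-06     0.9823      4.452
  solve Keq expr → x = -0.01305; check Q = 1.5040e-04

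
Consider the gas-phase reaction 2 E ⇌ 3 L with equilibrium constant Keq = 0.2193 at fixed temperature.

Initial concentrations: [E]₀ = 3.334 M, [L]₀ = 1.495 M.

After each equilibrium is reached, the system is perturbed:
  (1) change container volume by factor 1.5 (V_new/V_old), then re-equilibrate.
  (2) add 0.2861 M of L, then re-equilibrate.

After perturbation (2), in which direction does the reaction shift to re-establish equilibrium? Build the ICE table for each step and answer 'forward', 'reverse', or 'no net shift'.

Direction: reverse

Q₀ = 0.3006 vs Keq = 0.2193 ⇒ Q>K, reverse
Step 1:
                  E         L
  I           3.334     1.495
  C         0.08437   -0.1266
  E           3.418     1.368
  solve Keq expr → x = -0.04219; check Q = 0.2193
Then change container volume by factor 1.5 (V_new/V_old).
Step 2:
                  E         L
  I           2.279    0.9123
  C        -0.07306    0.1096
  E           2.206     1.022
  solve Keq expr → x = 0.03653; check Q = 0.2193
Then add 0.2861 M of L.
Step 3:
                  E         L
  I           2.206     1.308
  C          0.1585   -0.2377
  E           2.364      1.07
  solve Keq expr → x = -0.07924; check Q = 0.2193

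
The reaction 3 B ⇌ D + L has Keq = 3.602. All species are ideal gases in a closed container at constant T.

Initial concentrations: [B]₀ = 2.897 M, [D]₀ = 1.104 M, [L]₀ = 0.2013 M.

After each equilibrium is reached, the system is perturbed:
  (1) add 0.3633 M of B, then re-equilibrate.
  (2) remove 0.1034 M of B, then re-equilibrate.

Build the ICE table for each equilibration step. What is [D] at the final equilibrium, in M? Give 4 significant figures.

Q₀ = 0.00914 vs Keq = 3.602 ⇒ Q<K, forward
Step 1:
                   B          D          L
  Initial      2.897      1.104     0.2013
  Change      -2.126     0.7087     0.7087
  Equil       0.7708      1.813       0.91
  solve Keq expr → x = 0.7087; check Q = 3.602
Then add 0.3633 M of B.
Step 2:
                   B          D          L
  Initial      1.134      1.813       0.91
  Change      -0.319     0.1063     0.1063
  Equil       0.8151      1.919      1.016
  solve Keq expr → x = 0.1063; check Q = 3.602
Then remove 0.1034 M of B.
Step 3:
                   B          D          L
  Initial     0.7117      1.919      1.016
  Change     0.09094   -0.03031   -0.03031
  Equil       0.8026      1.889     0.9861
  solve Keq expr → x = -0.03031; check Q = 3.602

[D]_eq = 1.889 M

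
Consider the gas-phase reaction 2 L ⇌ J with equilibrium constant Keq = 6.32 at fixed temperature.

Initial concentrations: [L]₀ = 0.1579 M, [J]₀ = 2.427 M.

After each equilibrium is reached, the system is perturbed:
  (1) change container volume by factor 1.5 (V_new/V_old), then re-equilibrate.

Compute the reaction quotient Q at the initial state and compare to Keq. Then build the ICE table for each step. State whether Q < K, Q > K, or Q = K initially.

Q₀ = 97.34 vs Keq = 6.32 ⇒ Q>K, reverse
Step 1:
                    L           J
  init         0.1579       2.427
  Δ            0.4335     -0.2167
  eq           0.5914        2.21
  solve Keq expr → x = -0.2167; check Q = 6.32
Then change container volume by factor 1.5 (V_new/V_old).
Step 2:
                    L           J
  init         0.3943       1.474
  Δ           0.08185    -0.04093
  eq           0.4761       1.433
  solve Keq expr → x = -0.04093; check Q = 6.32

Q₀ = 97.34; Q > K (proceeds reverse)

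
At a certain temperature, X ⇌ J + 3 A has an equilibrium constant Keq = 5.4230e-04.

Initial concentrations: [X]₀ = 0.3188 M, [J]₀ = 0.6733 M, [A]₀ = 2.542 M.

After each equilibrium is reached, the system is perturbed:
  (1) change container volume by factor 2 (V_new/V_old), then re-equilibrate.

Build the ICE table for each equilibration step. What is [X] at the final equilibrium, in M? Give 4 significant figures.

[X]_eq = 0.4855 M

Q₀ = 34.69 vs Keq = 5.4230e-04 ⇒ Q>K, reverse
Step 1:
                    X           J           A
  I            0.3188      0.6733       2.542
  C            0.6698     -0.6698      -2.009
  E            0.9886    0.003546      0.5327
  solve Keq expr → x = -0.6698; check Q = 5.4230e-04
Then change container volume by factor 2 (V_new/V_old).
Step 2:
                    X           J           A
  I            0.4943    0.001773      0.2664
  C         -0.008739    0.008739     0.02622
  E            0.4855     0.01051      0.2926
  solve Keq expr → x = 0.008739; check Q = 5.4230e-04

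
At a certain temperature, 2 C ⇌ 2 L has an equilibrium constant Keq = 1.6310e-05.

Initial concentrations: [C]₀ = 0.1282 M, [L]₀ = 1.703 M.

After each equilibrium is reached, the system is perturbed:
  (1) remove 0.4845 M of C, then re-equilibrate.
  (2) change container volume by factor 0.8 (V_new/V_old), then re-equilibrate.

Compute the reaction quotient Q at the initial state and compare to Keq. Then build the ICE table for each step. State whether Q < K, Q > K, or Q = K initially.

Q₀ = 176.5 vs Keq = 1.6310e-05 ⇒ Q>K, reverse
Step 1:
                    C           L
  I            0.1282       1.703
  C             1.696      -1.696
  E             1.824    0.007366
  solve Keq expr → x = -0.8478; check Q = 1.6310e-05
Then remove 0.4845 M of C.
Step 2:
                    C           L
  I             1.339    0.007366
  C          0.001949   -0.001949
  E             1.341    0.005417
  solve Keq expr → x = -9.7441e-04; check Q = 1.6310e-05
Then change container volume by factor 0.8 (V_new/V_old).
Step 3:
                    C           L
  I             1.677    0.006771
  C                 0           0
  E             1.677    0.006771
  solve Keq expr → x = 0; check Q = 1.6310e-05

Q₀ = 176.5; Q > K (proceeds reverse)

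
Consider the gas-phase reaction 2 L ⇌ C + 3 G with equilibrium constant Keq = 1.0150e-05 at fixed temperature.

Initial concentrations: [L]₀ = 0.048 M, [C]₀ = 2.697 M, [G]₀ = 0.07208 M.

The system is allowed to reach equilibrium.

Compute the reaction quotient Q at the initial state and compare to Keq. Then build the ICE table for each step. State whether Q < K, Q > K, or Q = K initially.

Q₀ = 0.4384 vs Keq = 1.0150e-05 ⇒ Q>K, reverse
Step 1:
                  L         C         G
  init        0.048     2.697   0.07208
  Δ          0.0459  -0.02295  -0.06886
  eq         0.0939     2.674  0.003223
  solve Keq expr → x = -0.02295; check Q = 1.0150e-05

Q₀ = 0.4384; Q > K (proceeds reverse)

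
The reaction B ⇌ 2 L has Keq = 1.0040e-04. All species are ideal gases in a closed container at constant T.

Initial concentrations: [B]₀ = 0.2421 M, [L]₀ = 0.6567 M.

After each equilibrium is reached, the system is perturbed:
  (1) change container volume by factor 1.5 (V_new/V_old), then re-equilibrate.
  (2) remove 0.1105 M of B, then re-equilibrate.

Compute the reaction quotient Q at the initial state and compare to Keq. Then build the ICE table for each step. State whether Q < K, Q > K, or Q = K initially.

Q₀ = 1.781 vs Keq = 1.0040e-04 ⇒ Q>K, reverse
Step 1:
                   B          L
  init        0.2421     0.6567
  Δ           0.3246    -0.6492
  eq          0.5667   0.007543
  solve Keq expr → x = -0.3246; check Q = 1.0040e-04
Then change container volume by factor 1.5 (V_new/V_old).
Step 2:
                   B          L
  init        0.3778   0.005029
  Δ       -5.6278e-04   0.001126
  eq          0.3772   0.006154
  solve Keq expr → x = 5.6278e-04; check Q = 1.0040e-04
Then remove 0.1105 M of B.
Step 3:
                   B          L
  init        0.2667   0.006154
  Δ       4.8728e-04 -9.7455e-04
  eq          0.2672    0.00518
  solve Keq expr → x = -4.8728e-04; check Q = 1.0040e-04

Q₀ = 1.781; Q > K (proceeds reverse)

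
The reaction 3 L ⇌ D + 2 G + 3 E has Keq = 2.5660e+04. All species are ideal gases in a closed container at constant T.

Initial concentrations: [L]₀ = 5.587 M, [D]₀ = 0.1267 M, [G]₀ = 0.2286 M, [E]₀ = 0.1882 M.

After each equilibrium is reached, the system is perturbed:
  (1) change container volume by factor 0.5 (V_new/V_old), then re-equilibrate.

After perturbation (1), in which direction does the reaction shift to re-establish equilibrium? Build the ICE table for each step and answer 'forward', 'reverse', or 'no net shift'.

Direction: reverse

Q₀ = 2.5308e-07 vs Keq = 2.5660e+04 ⇒ Q<K, forward
Step 1:
                   L          D          G          E
  init         5.587     0.1267     0.2286     0.1882
  Δ           -5.074      1.691      3.383      5.074
  eq          0.5126      1.818      3.612      5.263
  solve Keq expr → x = 1.691; check Q = 2.5660e+04
Then change container volume by factor 0.5 (V_new/V_old).
Step 2:
                   L          D          G          E
  init         1.025      3.636      7.223      10.53
  Δ           0.7482    -0.2494    -0.4988    -0.7482
  eq           1.773      3.387      6.724      9.777
  solve Keq expr → x = -0.2494; check Q = 2.5660e+04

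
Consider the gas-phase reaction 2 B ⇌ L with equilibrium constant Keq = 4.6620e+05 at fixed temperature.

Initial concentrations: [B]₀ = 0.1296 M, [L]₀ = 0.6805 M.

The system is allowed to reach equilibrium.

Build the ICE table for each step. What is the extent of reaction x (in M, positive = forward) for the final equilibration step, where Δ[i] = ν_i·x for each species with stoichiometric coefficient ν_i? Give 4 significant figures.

Q₀ = 40.52 vs Keq = 4.6620e+05 ⇒ Q<K, forward
Step 1:
                   B          L
  Initial     0.1296     0.6805
  Change     -0.1283    0.06417
  Equil     0.001264     0.7447
  solve Keq expr → x = 0.06417; check Q = 4.6620e+05

x = 0.06417 M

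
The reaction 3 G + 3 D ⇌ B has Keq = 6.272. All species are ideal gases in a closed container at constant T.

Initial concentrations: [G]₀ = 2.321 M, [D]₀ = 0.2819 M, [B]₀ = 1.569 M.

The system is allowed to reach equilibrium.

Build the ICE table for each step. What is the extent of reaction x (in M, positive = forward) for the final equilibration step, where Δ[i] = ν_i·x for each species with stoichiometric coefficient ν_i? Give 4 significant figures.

x = 0.003057 M

Q₀ = 5.602 vs Keq = 6.272 ⇒ Q<K, forward
Step 1:
                   G          D          B
  Initial      2.321     0.2819      1.569
  Change   -0.009171  -0.009171   0.003057
  Equil        2.312     0.2727      1.572
  solve Keq expr → x = 0.003057; check Q = 6.272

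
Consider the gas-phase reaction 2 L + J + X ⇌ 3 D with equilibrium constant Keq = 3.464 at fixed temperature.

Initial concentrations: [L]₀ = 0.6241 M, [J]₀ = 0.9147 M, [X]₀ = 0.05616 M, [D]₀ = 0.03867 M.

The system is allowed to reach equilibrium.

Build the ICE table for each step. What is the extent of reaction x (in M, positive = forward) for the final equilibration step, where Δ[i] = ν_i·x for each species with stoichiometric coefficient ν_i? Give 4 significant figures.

Q₀ = 0.00289 vs Keq = 3.464 ⇒ Q<K, forward
Step 1:
                  L         J         X         D
  Initial    0.6241    0.9147   0.05616   0.03867
  Change   -0.09723  -0.04862  -0.04862    0.1458
  Equil      0.5269    0.8661  0.007544    0.1845
  solve Keq expr → x = 0.04862; check Q = 3.464

x = 0.04862 M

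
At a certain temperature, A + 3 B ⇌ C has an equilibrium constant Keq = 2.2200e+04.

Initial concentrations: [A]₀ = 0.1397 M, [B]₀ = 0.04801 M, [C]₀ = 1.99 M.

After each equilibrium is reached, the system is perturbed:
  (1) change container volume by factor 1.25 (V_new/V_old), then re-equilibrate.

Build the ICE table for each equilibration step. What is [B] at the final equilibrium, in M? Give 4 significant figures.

Q₀ = 1.2872e+05 vs Keq = 2.2200e+04 ⇒ Q>K, reverse
Step 1:
                  A         B         C
  init       0.1397   0.04801      1.99
  Δ         0.01192   0.03575  -0.01192
  eq         0.1516   0.08376     1.978
  solve Keq expr → x = -0.01192; check Q = 2.2200e+04
Then change container volume by factor 1.25 (V_new/V_old).
Step 2:
                  A         B         C
  init       0.1213   0.06701     1.582
  Δ        0.005168   0.01551 -0.005168
  eq         0.1265   0.08252     1.577
  solve Keq expr → x = -0.005168; check Q = 2.2200e+04

[B]_eq = 0.08252 M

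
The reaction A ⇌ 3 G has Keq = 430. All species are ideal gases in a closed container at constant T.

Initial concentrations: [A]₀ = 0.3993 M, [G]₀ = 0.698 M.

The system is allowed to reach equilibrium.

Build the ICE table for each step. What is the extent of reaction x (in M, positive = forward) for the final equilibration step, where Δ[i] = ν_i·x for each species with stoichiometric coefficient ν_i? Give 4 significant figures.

x = 0.3845 M

Q₀ = 0.8517 vs Keq = 430 ⇒ Q<K, forward
Step 1:
                    A           G
  Initial      0.3993       0.698
  Change      -0.3845       1.154
  Equil       0.01476       1.852
  solve Keq expr → x = 0.3845; check Q = 430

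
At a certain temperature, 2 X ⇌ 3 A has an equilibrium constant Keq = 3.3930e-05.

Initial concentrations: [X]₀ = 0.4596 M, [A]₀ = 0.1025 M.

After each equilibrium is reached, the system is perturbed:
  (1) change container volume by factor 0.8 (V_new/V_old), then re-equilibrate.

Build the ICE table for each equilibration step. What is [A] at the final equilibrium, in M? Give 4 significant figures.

[A]_eq = 0.02414 M

Q₀ = 0.005098 vs Keq = 3.3930e-05 ⇒ Q>K, reverse
Step 1:
                    X           A
  Initial      0.4596      0.1025
  Change      0.05448    -0.08172
  Equil        0.5141     0.02078
  solve Keq expr → x = -0.02724; check Q = 3.3930e-05
Then change container volume by factor 0.8 (V_new/V_old).
Step 2:
                    X           A
  Initial      0.6426     0.02597
  Change     0.001221   -0.001831
  Equil        0.6438     0.02414
  solve Keq expr → x = -6.1034e-04; check Q = 3.3930e-05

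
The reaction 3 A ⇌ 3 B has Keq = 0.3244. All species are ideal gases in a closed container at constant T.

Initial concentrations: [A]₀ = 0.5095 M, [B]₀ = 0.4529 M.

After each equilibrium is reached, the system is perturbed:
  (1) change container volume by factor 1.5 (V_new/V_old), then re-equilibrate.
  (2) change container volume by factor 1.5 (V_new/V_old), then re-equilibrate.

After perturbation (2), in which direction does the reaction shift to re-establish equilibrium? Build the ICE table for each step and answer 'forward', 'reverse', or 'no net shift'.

Q₀ = 0.7024 vs Keq = 0.3244 ⇒ Q>K, reverse
Step 1:
                    A           B
  init         0.5095      0.4529
  Δ           0.06094    -0.06094
  eq           0.5704       0.392
  solve Keq expr → x = -0.02031; check Q = 0.3244
Then change container volume by factor 1.5 (V_new/V_old).
Step 2:
                    A           B
  init         0.3803      0.2613
  Δ                 0           0
  eq           0.3803      0.2613
  solve Keq expr → x = 0; check Q = 0.3244
Then change container volume by factor 1.5 (V_new/V_old).
Step 3:
                    A           B
  init         0.2535      0.1742
  Δ                 0           0
  eq           0.2535      0.1742
  solve Keq expr → x = 0; check Q = 0.3244

Direction: no net shift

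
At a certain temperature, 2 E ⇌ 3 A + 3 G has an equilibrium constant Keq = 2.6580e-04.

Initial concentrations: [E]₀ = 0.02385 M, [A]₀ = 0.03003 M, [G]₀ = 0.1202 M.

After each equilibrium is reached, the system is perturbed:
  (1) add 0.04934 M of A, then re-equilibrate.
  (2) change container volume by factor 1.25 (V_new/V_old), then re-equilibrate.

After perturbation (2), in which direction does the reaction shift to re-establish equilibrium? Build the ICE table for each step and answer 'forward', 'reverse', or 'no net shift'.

Direction: forward

Q₀ = 8.2680e-05 vs Keq = 2.6580e-04 ⇒ Q<K, forward
Step 1:
                  E         A         G
  init      0.02385   0.03003    0.1202
  Δ       -0.004413   0.00662   0.00662
  eq        0.01944   0.03665    0.1268
  solve Keq expr → x = 0.002207; check Q = 2.6580e-04
Then add 0.04934 M of A.
Step 2:
                  E         A         G
  init      0.01944   0.08599    0.1268
  Δ         0.01453  -0.02179  -0.02179
  eq        0.03396    0.0642     0.105
  solve Keq expr → x = -0.007263; check Q = 2.6580e-04
Then change container volume by factor 1.25 (V_new/V_old).
Step 3:
                  E         A         G
  init      0.02717   0.05136   0.08402
  Δ       -0.004166  0.006249  0.006249
  eq          0.023   0.05761   0.09027
  solve Keq expr → x = 0.002083; check Q = 2.6580e-04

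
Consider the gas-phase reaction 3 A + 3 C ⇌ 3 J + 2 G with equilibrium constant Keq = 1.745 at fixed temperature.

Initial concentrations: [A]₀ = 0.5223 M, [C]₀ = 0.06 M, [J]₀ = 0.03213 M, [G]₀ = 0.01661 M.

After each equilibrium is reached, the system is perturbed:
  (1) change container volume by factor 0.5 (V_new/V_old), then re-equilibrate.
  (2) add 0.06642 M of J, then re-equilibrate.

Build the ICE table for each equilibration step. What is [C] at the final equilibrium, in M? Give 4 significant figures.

Q₀ = 2.9734e-04 vs Keq = 1.745 ⇒ Q<K, forward
Step 1:
                  A         C         J         G
  Initial    0.5223      0.06   0.03213   0.01661
  Change   -0.04332  -0.04332   0.04332   0.02888
  Equil       0.479   0.01668   0.07545   0.04549
  solve Keq expr → x = 0.01444; check Q = 1.745
Then change container volume by factor 0.5 (V_new/V_old).
Step 2:
                  A         C         J         G
  Initial     0.958   0.03335    0.1509   0.09099
  Change  -0.005143 -0.005143  0.005143  0.003429
  Equil      0.9528   0.02821    0.1561   0.09442
  solve Keq expr → x = 0.001714; check Q = 1.745
Then add 0.06642 M of J.
Step 3:
                  A         C         J         G
  Initial    0.9528   0.02821    0.2225   0.09442
  Change   0.008556  0.008556 -0.008556 -0.005704
  Equil      0.9614   0.03676    0.2139   0.08871
  solve Keq expr → x = -0.002852; check Q = 1.745

[C]_eq = 0.03676 M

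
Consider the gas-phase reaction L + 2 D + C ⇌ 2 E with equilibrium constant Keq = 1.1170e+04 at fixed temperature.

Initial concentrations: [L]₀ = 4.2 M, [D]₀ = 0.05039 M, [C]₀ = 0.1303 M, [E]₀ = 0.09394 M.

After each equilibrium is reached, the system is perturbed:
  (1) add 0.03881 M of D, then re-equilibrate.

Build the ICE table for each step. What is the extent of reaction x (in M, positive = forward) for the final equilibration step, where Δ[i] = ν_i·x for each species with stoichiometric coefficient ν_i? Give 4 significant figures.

x = 0.019 M

Q₀ = 6.351 vs Keq = 1.1170e+04 ⇒ Q<K, forward
Step 1:
                   L          D          C          E
  Initial        4.2    0.05039     0.1303    0.09394
  Change    -0.02418   -0.04837   -0.02418    0.04837
  Equil        4.176   0.002023     0.1061     0.1423
  solve Keq expr → x = 0.02418; check Q = 1.1170e+04
Then add 0.03881 M of D.
Step 2:
                   L          D          C          E
  Initial      4.176    0.04083     0.1061     0.1423
  Change      -0.019     -0.038     -0.019      0.038
  Equil        4.157   0.002835    0.08712     0.1803
  solve Keq expr → x = 0.019; check Q = 1.1170e+04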